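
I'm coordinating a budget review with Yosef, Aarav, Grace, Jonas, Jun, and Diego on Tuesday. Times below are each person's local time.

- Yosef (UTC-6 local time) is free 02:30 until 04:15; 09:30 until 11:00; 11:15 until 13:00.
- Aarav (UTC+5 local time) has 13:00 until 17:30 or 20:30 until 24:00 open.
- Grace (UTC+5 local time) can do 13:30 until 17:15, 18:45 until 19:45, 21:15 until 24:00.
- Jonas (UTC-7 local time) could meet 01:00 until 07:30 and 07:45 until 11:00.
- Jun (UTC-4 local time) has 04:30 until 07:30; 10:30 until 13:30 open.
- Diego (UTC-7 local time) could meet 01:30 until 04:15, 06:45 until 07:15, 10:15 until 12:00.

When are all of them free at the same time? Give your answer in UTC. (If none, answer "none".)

Yosef in UTC: 08:30-10:15, 15:30-17:00, 17:15-19:00 (add 6h to convert from UTC-6).
Aarav in UTC: 08:00-12:30, 15:30-19:00 (subtract 5h to convert from UTC+5).
Grace in UTC: 08:30-12:15, 13:45-14:45, 16:15-19:00 (subtract 5h to convert from UTC+5).
Jonas in UTC: 08:00-14:30, 14:45-18:00 (add 7h to convert from UTC-7).
Jun in UTC: 08:30-11:30, 14:30-17:30 (add 4h to convert from UTC-4).
Diego in UTC: 08:30-11:15, 13:45-14:15, 17:15-19:00 (add 7h to convert from UTC-7).
Yosef ∩ Aarav: 08:30-10:15, 15:30-17:00, 17:15-19:00.
Yosef ∩ Aarav ∩ Grace: 08:30-10:15, 16:15-17:00, 17:15-19:00.
Yosef ∩ Aarav ∩ Grace ∩ Jonas: 08:30-10:15, 16:15-17:00, 17:15-18:00.
Yosef ∩ Aarav ∩ Grace ∩ Jonas ∩ Jun: 08:30-10:15, 16:15-17:00, 17:15-17:30.
Yosef ∩ Aarav ∩ Grace ∩ Jonas ∩ Jun ∩ Diego: 08:30-10:15, 17:15-17:30.

08:30-10:15, 17:15-17:30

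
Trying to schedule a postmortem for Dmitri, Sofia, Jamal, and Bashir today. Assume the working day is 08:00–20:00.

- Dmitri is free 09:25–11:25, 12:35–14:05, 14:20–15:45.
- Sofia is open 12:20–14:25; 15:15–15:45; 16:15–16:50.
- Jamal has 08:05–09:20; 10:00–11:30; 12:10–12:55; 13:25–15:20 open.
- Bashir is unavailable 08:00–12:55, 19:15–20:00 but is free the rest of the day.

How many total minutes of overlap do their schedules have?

Dmitri free: 09:25-11:25, 12:35-14:05, 14:20-15:45.
Sofia free: 12:20-14:25, 15:15-15:45, 16:15-16:50.
Jamal free: 08:05-09:20, 10:00-11:30, 12:10-12:55, 13:25-15:20.
Bashir free: 12:55-19:15 (invert busy blocks within the working day).
Dmitri ∩ Sofia: 12:35-14:05, 14:20-14:25, 15:15-15:45.
Dmitri ∩ Sofia ∩ Jamal: 12:35-12:55, 13:25-14:05, 14:20-14:25, 15:15-15:20.
Dmitri ∩ Sofia ∩ Jamal ∩ Bashir: 13:25-14:05, 14:20-14:25, 15:15-15:20.
So the common availability across everyone is 13:25-14:05, 14:20-14:25, 15:15-15:20.
Summing the common windows: 40 + 5 + 5 = 50 minutes.

50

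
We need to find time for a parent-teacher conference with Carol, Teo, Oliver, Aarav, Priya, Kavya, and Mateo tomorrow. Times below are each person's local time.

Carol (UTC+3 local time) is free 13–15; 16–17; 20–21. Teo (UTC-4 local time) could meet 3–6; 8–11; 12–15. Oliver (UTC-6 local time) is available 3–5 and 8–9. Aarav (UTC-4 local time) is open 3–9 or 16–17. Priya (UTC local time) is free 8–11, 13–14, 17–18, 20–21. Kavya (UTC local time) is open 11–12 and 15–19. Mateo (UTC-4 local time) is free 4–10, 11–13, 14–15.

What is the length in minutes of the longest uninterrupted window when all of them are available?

0

Carol in UTC: 10:00-12:00, 13:00-14:00, 17:00-18:00 (subtract 3h to convert from UTC+3).
Teo in UTC: 07:00-10:00, 12:00-15:00, 16:00-19:00 (add 4h to convert from UTC-4).
Oliver in UTC: 09:00-11:00, 14:00-15:00 (add 6h to convert from UTC-6).
Aarav in UTC: 07:00-13:00, 20:00-21:00 (add 4h to convert from UTC-4).
Priya in UTC: 08:00-11:00, 13:00-14:00, 17:00-18:00, 20:00-21:00.
Kavya in UTC: 11:00-12:00, 15:00-19:00.
Mateo in UTC: 08:00-14:00, 15:00-17:00, 18:00-19:00 (add 4h to convert from UTC-4).
Carol ∩ Teo: 13:00-14:00, 17:00-18:00.
Carol ∩ Teo ∩ Oliver: ∅.
Carol ∩ Teo ∩ Oliver ∩ Aarav: ∅.
Carol ∩ Teo ∩ Oliver ∩ Aarav ∩ Priya: ∅.
Carol ∩ Teo ∩ Oliver ∩ Aarav ∩ Priya ∩ Kavya: ∅.
Carol ∩ Teo ∩ Oliver ∩ Aarav ∩ Priya ∩ Kavya ∩ Mateo: ∅.
There is no time when everyone is free.
No common window exists, so the longest block is 0 minutes.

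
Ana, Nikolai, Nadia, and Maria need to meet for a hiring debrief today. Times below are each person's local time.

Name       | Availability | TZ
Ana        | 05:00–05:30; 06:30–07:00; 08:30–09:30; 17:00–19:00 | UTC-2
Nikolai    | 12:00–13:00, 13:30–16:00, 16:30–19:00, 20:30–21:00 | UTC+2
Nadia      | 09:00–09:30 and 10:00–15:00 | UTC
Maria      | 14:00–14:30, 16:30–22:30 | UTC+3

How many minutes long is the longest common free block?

0

Ana in UTC: 07:00-07:30, 08:30-09:00, 10:30-11:30, 19:00-21:00 (add 2h to convert from UTC-2).
Nikolai in UTC: 10:00-11:00, 11:30-14:00, 14:30-17:00, 18:30-19:00 (subtract 2h to convert from UTC+2).
Nadia in UTC: 09:00-09:30, 10:00-15:00.
Maria in UTC: 11:00-11:30, 13:30-19:30 (subtract 3h to convert from UTC+3).
Ana ∩ Nikolai: 10:30-11:00.
Ana ∩ Nikolai ∩ Nadia: 10:30-11:00.
Ana ∩ Nikolai ∩ Nadia ∩ Maria: ∅.
There is no time when everyone is free.
No common window exists, so the longest block is 0 minutes.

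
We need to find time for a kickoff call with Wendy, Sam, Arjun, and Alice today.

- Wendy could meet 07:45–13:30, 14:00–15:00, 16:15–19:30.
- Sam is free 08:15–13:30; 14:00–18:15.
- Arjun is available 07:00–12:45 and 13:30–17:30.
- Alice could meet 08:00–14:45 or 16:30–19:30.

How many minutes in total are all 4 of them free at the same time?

Wendy ∩ Sam: 08:15-13:30, 14:00-15:00, 16:15-18:15.
Wendy ∩ Sam ∩ Arjun: 08:15-12:45, 14:00-15:00, 16:15-17:30.
Wendy ∩ Sam ∩ Arjun ∩ Alice: 08:15-12:45, 14:00-14:45, 16:30-17:30.
Summing the common windows: 270 + 45 + 60 = 375 minutes.

375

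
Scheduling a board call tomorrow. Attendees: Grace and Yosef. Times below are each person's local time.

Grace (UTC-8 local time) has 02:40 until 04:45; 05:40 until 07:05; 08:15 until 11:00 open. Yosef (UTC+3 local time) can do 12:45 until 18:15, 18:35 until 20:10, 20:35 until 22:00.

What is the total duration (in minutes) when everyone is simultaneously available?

Grace in UTC: 10:40-12:45, 13:40-15:05, 16:15-19:00 (add 8h to convert from UTC-8).
Yosef in UTC: 09:45-15:15, 15:35-17:10, 17:35-19:00 (subtract 3h to convert from UTC+3).
Grace ∩ Yosef: 10:40-12:45, 13:40-15:05, 16:15-17:10, 17:35-19:00.
Summing the common windows: 125 + 85 + 55 + 85 = 350 minutes.

350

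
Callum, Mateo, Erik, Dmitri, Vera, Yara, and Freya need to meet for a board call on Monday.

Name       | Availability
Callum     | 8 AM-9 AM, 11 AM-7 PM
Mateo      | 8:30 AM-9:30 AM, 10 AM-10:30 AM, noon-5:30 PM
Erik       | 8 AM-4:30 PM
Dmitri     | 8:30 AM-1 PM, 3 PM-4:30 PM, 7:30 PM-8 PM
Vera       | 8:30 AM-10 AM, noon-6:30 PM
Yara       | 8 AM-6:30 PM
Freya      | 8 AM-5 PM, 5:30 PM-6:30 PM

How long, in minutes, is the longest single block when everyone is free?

Callum ∩ Mateo: 08:30-09:00, 12:00-17:30.
Callum ∩ Mateo ∩ Erik: 08:30-09:00, 12:00-16:30.
Callum ∩ Mateo ∩ Erik ∩ Dmitri: 08:30-09:00, 12:00-13:00, 15:00-16:30.
Callum ∩ Mateo ∩ Erik ∩ Dmitri ∩ Vera: 08:30-09:00, 12:00-13:00, 15:00-16:30.
Callum ∩ Mateo ∩ Erik ∩ Dmitri ∩ Vera ∩ Yara: 08:30-09:00, 12:00-13:00, 15:00-16:30.
Callum ∩ Mateo ∩ Erik ∩ Dmitri ∩ Vera ∩ Yara ∩ Freya: 08:30-09:00, 12:00-13:00, 15:00-16:30.
Those are the intersection windows.
The longest is 15:00-16:30 at 90 minutes.

90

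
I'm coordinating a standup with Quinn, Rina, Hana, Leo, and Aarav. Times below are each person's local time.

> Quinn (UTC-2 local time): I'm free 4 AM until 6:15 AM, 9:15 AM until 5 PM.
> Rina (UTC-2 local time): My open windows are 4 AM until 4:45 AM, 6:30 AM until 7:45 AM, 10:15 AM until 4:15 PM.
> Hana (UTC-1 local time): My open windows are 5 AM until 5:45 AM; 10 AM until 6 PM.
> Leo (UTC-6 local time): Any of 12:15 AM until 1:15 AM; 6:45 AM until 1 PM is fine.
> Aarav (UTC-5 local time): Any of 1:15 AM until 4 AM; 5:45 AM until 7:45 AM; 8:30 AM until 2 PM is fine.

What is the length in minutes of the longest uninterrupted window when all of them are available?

Quinn in UTC: 06:00-08:15, 11:15-19:00 (add 2h to convert from UTC-2).
Rina in UTC: 06:00-06:45, 08:30-09:45, 12:15-18:15 (add 2h to convert from UTC-2).
Hana in UTC: 06:00-06:45, 11:00-19:00 (add 1h to convert from UTC-1).
Leo in UTC: 06:15-07:15, 12:45-19:00 (add 6h to convert from UTC-6).
Aarav in UTC: 06:15-09:00, 10:45-12:45, 13:30-19:00 (add 5h to convert from UTC-5).
Quinn ∩ Rina: 06:00-06:45, 12:15-18:15.
Quinn ∩ Rina ∩ Hana: 06:00-06:45, 12:15-18:15.
Quinn ∩ Rina ∩ Hana ∩ Leo: 06:15-06:45, 12:45-18:15.
Quinn ∩ Rina ∩ Hana ∩ Leo ∩ Aarav: 06:15-06:45, 13:30-18:15.
So the common availability across everyone is 06:15-06:45, 13:30-18:15.
The longest is 13:30-18:15 at 285 minutes.

285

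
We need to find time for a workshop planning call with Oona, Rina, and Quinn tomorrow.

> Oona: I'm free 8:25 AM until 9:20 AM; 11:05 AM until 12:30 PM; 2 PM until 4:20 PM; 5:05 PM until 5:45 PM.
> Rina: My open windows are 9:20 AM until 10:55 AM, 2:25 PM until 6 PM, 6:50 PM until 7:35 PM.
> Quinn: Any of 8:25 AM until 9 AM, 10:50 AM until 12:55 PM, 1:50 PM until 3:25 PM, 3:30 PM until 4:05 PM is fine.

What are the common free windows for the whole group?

Oona ∩ Rina: 14:25-16:20, 17:05-17:45.
Oona ∩ Rina ∩ Quinn: 14:25-15:25, 15:30-16:05.
So the common availability across everyone is 14:25-15:25, 15:30-16:05.

14:25-15:25, 15:30-16:05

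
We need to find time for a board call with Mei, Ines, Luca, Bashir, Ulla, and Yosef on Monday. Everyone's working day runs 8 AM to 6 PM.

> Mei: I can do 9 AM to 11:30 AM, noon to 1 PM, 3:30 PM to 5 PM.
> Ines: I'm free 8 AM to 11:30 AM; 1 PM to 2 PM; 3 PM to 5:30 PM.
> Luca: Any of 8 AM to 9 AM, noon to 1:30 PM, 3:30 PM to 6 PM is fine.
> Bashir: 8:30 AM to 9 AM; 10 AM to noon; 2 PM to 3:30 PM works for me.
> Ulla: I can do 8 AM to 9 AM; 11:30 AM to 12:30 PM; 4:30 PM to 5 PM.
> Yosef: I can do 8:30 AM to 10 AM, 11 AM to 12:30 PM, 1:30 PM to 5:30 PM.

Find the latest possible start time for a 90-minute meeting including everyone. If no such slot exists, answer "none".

Mei ∩ Ines: 09:00-11:30, 15:30-17:00.
Mei ∩ Ines ∩ Luca: 15:30-17:00.
Mei ∩ Ines ∩ Luca ∩ Bashir: ∅.
Mei ∩ Ines ∩ Luca ∩ Bashir ∩ Ulla: ∅.
Mei ∩ Ines ∩ Luca ∩ Bashir ∩ Ulla ∩ Yosef: ∅.
There is no time when everyone is free.
No common window is at least 90 minutes long.

none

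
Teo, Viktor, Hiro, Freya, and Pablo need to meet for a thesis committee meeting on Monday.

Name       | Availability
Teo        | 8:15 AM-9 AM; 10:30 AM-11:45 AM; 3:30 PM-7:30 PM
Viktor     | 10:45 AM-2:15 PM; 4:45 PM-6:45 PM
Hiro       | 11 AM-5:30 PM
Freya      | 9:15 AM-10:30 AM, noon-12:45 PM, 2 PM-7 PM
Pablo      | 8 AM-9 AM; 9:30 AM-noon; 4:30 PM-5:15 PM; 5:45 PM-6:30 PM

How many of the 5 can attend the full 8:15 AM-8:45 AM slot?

2

Teo and Pablo can make the full 08:15-08:45 slot — that's 2.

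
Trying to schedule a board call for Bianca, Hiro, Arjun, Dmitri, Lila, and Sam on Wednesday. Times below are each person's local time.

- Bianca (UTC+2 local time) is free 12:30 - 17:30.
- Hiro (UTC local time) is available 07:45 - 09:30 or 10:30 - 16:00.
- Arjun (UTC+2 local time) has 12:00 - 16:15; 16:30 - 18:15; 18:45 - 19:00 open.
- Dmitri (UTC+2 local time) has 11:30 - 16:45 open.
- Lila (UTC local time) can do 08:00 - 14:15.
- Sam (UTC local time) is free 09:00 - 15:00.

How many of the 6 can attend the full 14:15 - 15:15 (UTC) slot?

2

Bianca in UTC: 10:30-15:30 (subtract 2h to convert from UTC+2).
Hiro in UTC: 07:45-09:30, 10:30-16:00.
Arjun in UTC: 10:00-14:15, 14:30-16:15, 16:45-17:00 (subtract 2h to convert from UTC+2).
Dmitri in UTC: 09:30-14:45 (subtract 2h to convert from UTC+2).
Lila in UTC: 08:00-14:15.
Sam in UTC: 09:00-15:00.
Bianca and Hiro can make the full 14:15-15:15 slot — that's 2.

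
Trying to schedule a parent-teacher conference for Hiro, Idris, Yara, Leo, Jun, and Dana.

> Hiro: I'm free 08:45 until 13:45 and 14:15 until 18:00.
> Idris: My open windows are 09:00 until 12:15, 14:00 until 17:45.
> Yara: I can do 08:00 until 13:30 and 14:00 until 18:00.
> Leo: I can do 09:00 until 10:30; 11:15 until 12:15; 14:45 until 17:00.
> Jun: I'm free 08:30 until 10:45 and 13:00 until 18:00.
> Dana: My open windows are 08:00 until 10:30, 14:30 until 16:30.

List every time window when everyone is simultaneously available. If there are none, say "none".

Hiro ∩ Idris: 09:00-12:15, 14:15-17:45.
Hiro ∩ Idris ∩ Yara: 09:00-12:15, 14:15-17:45.
Hiro ∩ Idris ∩ Yara ∩ Leo: 09:00-10:30, 11:15-12:15, 14:45-17:00.
Hiro ∩ Idris ∩ Yara ∩ Leo ∩ Jun: 09:00-10:30, 14:45-17:00.
Hiro ∩ Idris ∩ Yara ∩ Leo ∩ Jun ∩ Dana: 09:00-10:30, 14:45-16:30.
Those are the intersection windows.

09:00-10:30, 14:45-16:30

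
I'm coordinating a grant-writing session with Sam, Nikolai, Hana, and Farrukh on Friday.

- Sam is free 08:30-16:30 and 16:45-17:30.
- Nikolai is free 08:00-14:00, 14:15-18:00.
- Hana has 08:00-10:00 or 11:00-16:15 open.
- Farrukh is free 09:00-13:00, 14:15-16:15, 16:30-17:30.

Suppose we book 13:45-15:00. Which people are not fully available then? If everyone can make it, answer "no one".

Sam: free for 13:45-15:00. Nikolai: not fully free for 13:45-15:00. Hana: free for 13:45-15:00. Farrukh: not fully free for 13:45-15:00.

Farrukh, Nikolai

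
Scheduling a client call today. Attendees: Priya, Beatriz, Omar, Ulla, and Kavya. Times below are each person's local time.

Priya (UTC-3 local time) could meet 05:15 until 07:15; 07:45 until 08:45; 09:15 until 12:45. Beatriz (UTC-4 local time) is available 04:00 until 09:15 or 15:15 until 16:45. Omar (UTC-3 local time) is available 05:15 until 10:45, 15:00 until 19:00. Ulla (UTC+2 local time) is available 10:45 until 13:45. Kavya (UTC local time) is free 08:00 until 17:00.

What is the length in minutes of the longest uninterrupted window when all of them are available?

Priya in UTC: 08:15-10:15, 10:45-11:45, 12:15-15:45 (add 3h to convert from UTC-3).
Beatriz in UTC: 08:00-13:15, 19:15-20:45 (add 4h to convert from UTC-4).
Omar in UTC: 08:15-13:45, 18:00-22:00 (add 3h to convert from UTC-3).
Ulla in UTC: 08:45-11:45 (subtract 2h to convert from UTC+2).
Kavya in UTC: 08:00-17:00.
Priya ∩ Beatriz: 08:15-10:15, 10:45-11:45, 12:15-13:15.
Priya ∩ Beatriz ∩ Omar: 08:15-10:15, 10:45-11:45, 12:15-13:15.
Priya ∩ Beatriz ∩ Omar ∩ Ulla: 08:45-10:15, 10:45-11:45.
Priya ∩ Beatriz ∩ Omar ∩ Ulla ∩ Kavya: 08:45-10:15, 10:45-11:45.
So the common availability across everyone is 08:45-10:15, 10:45-11:45.
The longest is 08:45-10:15 at 90 minutes.

90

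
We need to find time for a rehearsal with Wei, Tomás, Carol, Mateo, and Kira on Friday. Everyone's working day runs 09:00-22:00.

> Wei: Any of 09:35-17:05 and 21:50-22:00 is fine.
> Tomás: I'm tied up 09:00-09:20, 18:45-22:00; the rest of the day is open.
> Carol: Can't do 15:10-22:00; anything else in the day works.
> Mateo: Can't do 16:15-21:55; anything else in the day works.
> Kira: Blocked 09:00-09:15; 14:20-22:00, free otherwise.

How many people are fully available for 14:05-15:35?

3

Wei free: 09:35-17:05, 21:50-22:00.
Tomás free: 09:20-18:45 (invert busy blocks within the working day).
Carol free: 09:00-15:10 (invert busy blocks within the working day).
Mateo free: 09:00-16:15, 21:55-22:00 (invert busy blocks within the working day).
Kira free: 09:15-14:20 (invert busy blocks within the working day).
Wei, Tomás, and Mateo can make the full 14:05-15:35 slot — that's 3.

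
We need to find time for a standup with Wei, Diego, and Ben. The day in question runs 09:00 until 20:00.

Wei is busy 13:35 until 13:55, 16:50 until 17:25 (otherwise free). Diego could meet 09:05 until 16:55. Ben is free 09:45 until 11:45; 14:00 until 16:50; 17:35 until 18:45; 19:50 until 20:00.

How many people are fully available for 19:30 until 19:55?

Wei free: 09:00-13:35, 13:55-16:50, 17:25-20:00 (invert busy blocks within the working day).
Diego free: 09:05-16:55.
Ben free: 09:45-11:45, 14:00-16:50, 17:35-18:45, 19:50-20:00.
Wei can make the full 19:30-19:55 slot — that's 1.

1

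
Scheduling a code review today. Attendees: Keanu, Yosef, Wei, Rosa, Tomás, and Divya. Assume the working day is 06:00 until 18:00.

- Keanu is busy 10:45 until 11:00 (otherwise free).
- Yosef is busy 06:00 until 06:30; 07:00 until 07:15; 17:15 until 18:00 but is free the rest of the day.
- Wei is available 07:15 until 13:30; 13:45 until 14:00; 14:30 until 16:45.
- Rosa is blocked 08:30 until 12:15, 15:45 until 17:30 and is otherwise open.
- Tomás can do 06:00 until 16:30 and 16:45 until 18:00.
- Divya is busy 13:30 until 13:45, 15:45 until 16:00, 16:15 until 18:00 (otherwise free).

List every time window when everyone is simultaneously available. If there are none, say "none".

07:15-08:30, 12:15-13:30, 13:45-14:00, 14:30-15:45

Keanu free: 06:00-10:45, 11:00-18:00 (invert busy blocks within the working day).
Yosef free: 06:30-07:00, 07:15-17:15 (invert busy blocks within the working day).
Wei free: 07:15-13:30, 13:45-14:00, 14:30-16:45.
Rosa free: 06:00-08:30, 12:15-15:45, 17:30-18:00 (invert busy blocks within the working day).
Tomás free: 06:00-16:30, 16:45-18:00.
Divya free: 06:00-13:30, 13:45-15:45, 16:00-16:15 (invert busy blocks within the working day).
Keanu ∩ Yosef: 06:30-07:00, 07:15-10:45, 11:00-17:15.
Keanu ∩ Yosef ∩ Wei: 07:15-10:45, 11:00-13:30, 13:45-14:00, 14:30-16:45.
Keanu ∩ Yosef ∩ Wei ∩ Rosa: 07:15-08:30, 12:15-13:30, 13:45-14:00, 14:30-15:45.
Keanu ∩ Yosef ∩ Wei ∩ Rosa ∩ Tomás: 07:15-08:30, 12:15-13:30, 13:45-14:00, 14:30-15:45.
Keanu ∩ Yosef ∩ Wei ∩ Rosa ∩ Tomás ∩ Divya: 07:15-08:30, 12:15-13:30, 13:45-14:00, 14:30-15:45.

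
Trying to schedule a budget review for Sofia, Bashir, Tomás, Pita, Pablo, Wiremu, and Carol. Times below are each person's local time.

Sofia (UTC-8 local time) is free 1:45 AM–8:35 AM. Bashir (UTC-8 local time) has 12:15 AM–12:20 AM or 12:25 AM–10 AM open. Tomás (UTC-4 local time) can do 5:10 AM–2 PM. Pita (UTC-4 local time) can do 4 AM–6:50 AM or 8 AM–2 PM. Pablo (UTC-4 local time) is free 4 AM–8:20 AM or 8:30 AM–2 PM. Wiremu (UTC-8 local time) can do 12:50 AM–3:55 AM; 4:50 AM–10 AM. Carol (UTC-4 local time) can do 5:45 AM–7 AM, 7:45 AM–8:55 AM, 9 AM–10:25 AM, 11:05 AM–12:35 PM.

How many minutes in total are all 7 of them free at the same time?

Sofia in UTC: 09:45-16:35 (add 8h to convert from UTC-8).
Bashir in UTC: 08:15-08:20, 08:25-18:00 (add 8h to convert from UTC-8).
Tomás in UTC: 09:10-18:00 (add 4h to convert from UTC-4).
Pita in UTC: 08:00-10:50, 12:00-18:00 (add 4h to convert from UTC-4).
Pablo in UTC: 08:00-12:20, 12:30-18:00 (add 4h to convert from UTC-4).
Wiremu in UTC: 08:50-11:55, 12:50-18:00 (add 8h to convert from UTC-8).
Carol in UTC: 09:45-11:00, 11:45-12:55, 13:00-14:25, 15:05-16:35 (add 4h to convert from UTC-4).
Sofia ∩ Bashir: 09:45-16:35.
Sofia ∩ Bashir ∩ Tomás: 09:45-16:35.
Sofia ∩ Bashir ∩ Tomás ∩ Pita: 09:45-10:50, 12:00-16:35.
Sofia ∩ Bashir ∩ Tomás ∩ Pita ∩ Pablo: 09:45-10:50, 12:00-12:20, 12:30-16:35.
Sofia ∩ Bashir ∩ Tomás ∩ Pita ∩ Pablo ∩ Wiremu: 09:45-10:50, 12:50-16:35.
Sofia ∩ Bashir ∩ Tomás ∩ Pita ∩ Pablo ∩ Wiremu ∩ Carol: 09:45-10:50, 12:50-12:55, 13:00-14:25, 15:05-16:35.
Summing the common windows: 65 + 5 + 85 + 90 = 245 minutes.

245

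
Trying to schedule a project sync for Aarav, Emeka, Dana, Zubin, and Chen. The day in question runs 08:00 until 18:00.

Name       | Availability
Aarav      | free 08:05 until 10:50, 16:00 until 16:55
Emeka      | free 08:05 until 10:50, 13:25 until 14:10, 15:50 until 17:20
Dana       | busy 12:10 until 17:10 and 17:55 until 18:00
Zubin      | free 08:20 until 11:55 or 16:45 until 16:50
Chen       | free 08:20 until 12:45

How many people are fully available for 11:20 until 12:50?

Aarav free: 08:05-10:50, 16:00-16:55.
Emeka free: 08:05-10:50, 13:25-14:10, 15:50-17:20.
Dana free: 08:00-12:10, 17:10-17:55 (invert busy blocks within the working day).
Zubin free: 08:20-11:55, 16:45-16:50.
Chen free: 08:20-12:45.
nobody can make the full 11:20-12:50 slot — that's 0.

0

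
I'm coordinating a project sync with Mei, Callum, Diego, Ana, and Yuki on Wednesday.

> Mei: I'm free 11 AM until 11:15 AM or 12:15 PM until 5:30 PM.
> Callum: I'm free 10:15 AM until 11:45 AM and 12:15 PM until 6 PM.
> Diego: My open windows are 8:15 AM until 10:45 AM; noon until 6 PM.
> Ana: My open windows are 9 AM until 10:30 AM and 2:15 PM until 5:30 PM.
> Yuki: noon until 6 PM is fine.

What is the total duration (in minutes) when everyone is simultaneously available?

195

Mei ∩ Callum: 11:00-11:15, 12:15-17:30.
Mei ∩ Callum ∩ Diego: 12:15-17:30.
Mei ∩ Callum ∩ Diego ∩ Ana: 14:15-17:30.
Mei ∩ Callum ∩ Diego ∩ Ana ∩ Yuki: 14:15-17:30.
So the common availability across everyone is 14:15-17:30.
That's a single block of 195 minutes.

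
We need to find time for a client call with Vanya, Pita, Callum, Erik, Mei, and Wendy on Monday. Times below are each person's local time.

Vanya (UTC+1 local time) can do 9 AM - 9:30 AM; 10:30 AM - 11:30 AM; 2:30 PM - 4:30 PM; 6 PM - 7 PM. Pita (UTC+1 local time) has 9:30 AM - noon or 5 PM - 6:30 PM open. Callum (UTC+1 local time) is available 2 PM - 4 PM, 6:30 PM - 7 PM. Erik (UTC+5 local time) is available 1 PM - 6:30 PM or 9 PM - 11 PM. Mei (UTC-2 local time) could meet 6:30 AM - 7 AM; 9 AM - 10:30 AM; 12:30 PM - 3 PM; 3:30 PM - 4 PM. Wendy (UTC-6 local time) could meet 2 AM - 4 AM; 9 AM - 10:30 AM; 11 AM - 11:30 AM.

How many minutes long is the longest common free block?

0

Vanya in UTC: 08:00-08:30, 09:30-10:30, 13:30-15:30, 17:00-18:00 (subtract 1h to convert from UTC+1).
Pita in UTC: 08:30-11:00, 16:00-17:30 (subtract 1h to convert from UTC+1).
Callum in UTC: 13:00-15:00, 17:30-18:00 (subtract 1h to convert from UTC+1).
Erik in UTC: 08:00-13:30, 16:00-18:00 (subtract 5h to convert from UTC+5).
Mei in UTC: 08:30-09:00, 11:00-12:30, 14:30-17:00, 17:30-18:00 (add 2h to convert from UTC-2).
Wendy in UTC: 08:00-10:00, 15:00-16:30, 17:00-17:30 (add 6h to convert from UTC-6).
Vanya ∩ Pita: 09:30-10:30, 17:00-17:30.
Vanya ∩ Pita ∩ Callum: ∅.
Vanya ∩ Pita ∩ Callum ∩ Erik: ∅.
Vanya ∩ Pita ∩ Callum ∩ Erik ∩ Mei: ∅.
Vanya ∩ Pita ∩ Callum ∩ Erik ∩ Mei ∩ Wendy: ∅.
There is no time when everyone is free.
No common window exists, so the longest block is 0 minutes.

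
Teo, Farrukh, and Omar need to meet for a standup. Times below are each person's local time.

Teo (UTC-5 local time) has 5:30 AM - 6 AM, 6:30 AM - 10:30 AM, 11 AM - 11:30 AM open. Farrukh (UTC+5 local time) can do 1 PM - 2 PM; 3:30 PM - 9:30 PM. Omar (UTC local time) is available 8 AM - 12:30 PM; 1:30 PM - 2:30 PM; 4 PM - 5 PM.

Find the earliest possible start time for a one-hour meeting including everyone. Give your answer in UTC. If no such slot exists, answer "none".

Teo in UTC: 10:30-11:00, 11:30-15:30, 16:00-16:30 (add 5h to convert from UTC-5).
Farrukh in UTC: 08:00-09:00, 10:30-16:30 (subtract 5h to convert from UTC+5).
Omar in UTC: 08:00-12:30, 13:30-14:30, 16:00-17:00.
Teo ∩ Farrukh: 10:30-11:00, 11:30-15:30, 16:00-16:30.
Teo ∩ Farrukh ∩ Omar: 10:30-11:00, 11:30-12:30, 13:30-14:30, 16:00-16:30.
The first common window of at least 60 minutes is 11:30-12:30, so the earliest start is 11:30.

11:30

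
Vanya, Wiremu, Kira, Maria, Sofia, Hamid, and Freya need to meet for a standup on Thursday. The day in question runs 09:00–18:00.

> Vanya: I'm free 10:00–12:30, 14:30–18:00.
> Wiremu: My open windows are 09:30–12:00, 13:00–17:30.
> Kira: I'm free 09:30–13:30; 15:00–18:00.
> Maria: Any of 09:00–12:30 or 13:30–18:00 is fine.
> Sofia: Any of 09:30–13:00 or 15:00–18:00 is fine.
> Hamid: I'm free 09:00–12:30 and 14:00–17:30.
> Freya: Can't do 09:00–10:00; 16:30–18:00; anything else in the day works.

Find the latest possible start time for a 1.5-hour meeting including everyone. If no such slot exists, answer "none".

15:00

Vanya free: 10:00-12:30, 14:30-18:00.
Wiremu free: 09:30-12:00, 13:00-17:30.
Kira free: 09:30-13:30, 15:00-18:00.
Maria free: 09:00-12:30, 13:30-18:00.
Sofia free: 09:30-13:00, 15:00-18:00.
Hamid free: 09:00-12:30, 14:00-17:30.
Freya free: 10:00-16:30 (invert busy blocks within the working day).
Vanya ∩ Wiremu: 10:00-12:00, 14:30-17:30.
Vanya ∩ Wiremu ∩ Kira: 10:00-12:00, 15:00-17:30.
Vanya ∩ Wiremu ∩ Kira ∩ Maria: 10:00-12:00, 15:00-17:30.
Vanya ∩ Wiremu ∩ Kira ∩ Maria ∩ Sofia: 10:00-12:00, 15:00-17:30.
Vanya ∩ Wiremu ∩ Kira ∩ Maria ∩ Sofia ∩ Hamid: 10:00-12:00, 15:00-17:30.
Vanya ∩ Wiremu ∩ Kira ∩ Maria ∩ Sofia ∩ Hamid ∩ Freya: 10:00-12:00, 15:00-16:30.
The last common window of at least 90 minutes is 15:00-16:30; a 90-minute meeting can start as late as 15:00 and still end by 16:30.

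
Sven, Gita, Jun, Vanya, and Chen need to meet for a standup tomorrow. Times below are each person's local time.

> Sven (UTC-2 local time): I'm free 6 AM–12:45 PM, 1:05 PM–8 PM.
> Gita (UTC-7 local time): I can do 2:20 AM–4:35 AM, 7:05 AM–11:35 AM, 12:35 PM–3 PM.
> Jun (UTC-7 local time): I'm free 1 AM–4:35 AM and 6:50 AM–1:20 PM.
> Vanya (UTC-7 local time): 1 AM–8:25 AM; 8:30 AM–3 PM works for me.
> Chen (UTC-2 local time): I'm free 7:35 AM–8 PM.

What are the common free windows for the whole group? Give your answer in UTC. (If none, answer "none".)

Sven in UTC: 08:00-14:45, 15:05-22:00 (add 2h to convert from UTC-2).
Gita in UTC: 09:20-11:35, 14:05-18:35, 19:35-22:00 (add 7h to convert from UTC-7).
Jun in UTC: 08:00-11:35, 13:50-20:20 (add 7h to convert from UTC-7).
Vanya in UTC: 08:00-15:25, 15:30-22:00 (add 7h to convert from UTC-7).
Chen in UTC: 09:35-22:00 (add 2h to convert from UTC-2).
Sven ∩ Gita: 09:20-11:35, 14:05-14:45, 15:05-18:35, 19:35-22:00.
Sven ∩ Gita ∩ Jun: 09:20-11:35, 14:05-14:45, 15:05-18:35, 19:35-20:20.
Sven ∩ Gita ∩ Jun ∩ Vanya: 09:20-11:35, 14:05-14:45, 15:05-15:25, 15:30-18:35, 19:35-20:20.
Sven ∩ Gita ∩ Jun ∩ Vanya ∩ Chen: 09:35-11:35, 14:05-14:45, 15:05-15:25, 15:30-18:35, 19:35-20:20.

09:35-11:35, 14:05-14:45, 15:05-15:25, 15:30-18:35, 19:35-20:20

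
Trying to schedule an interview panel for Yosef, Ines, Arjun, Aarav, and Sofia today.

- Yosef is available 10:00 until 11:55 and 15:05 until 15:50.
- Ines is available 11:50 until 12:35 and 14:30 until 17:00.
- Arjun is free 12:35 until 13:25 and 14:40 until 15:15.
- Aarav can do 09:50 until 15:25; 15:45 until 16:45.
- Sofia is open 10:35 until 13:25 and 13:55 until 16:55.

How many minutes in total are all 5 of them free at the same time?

10

Yosef ∩ Ines: 11:50-11:55, 15:05-15:50.
Yosef ∩ Ines ∩ Arjun: 15:05-15:15.
Yosef ∩ Ines ∩ Arjun ∩ Aarav: 15:05-15:15.
Yosef ∩ Ines ∩ Arjun ∩ Aarav ∩ Sofia: 15:05-15:15.
That's a single block of 10 minutes.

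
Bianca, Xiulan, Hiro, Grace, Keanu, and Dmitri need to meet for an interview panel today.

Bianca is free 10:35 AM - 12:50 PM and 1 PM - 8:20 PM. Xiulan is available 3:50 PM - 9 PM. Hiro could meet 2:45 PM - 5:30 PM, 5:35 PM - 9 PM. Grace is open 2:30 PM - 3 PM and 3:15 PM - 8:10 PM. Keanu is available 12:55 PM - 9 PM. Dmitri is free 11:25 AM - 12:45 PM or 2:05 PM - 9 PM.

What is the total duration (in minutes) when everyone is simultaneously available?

Bianca ∩ Xiulan: 15:50-20:20.
Bianca ∩ Xiulan ∩ Hiro: 15:50-17:30, 17:35-20:20.
Bianca ∩ Xiulan ∩ Hiro ∩ Grace: 15:50-17:30, 17:35-20:10.
Bianca ∩ Xiulan ∩ Hiro ∩ Grace ∩ Keanu: 15:50-17:30, 17:35-20:10.
Bianca ∩ Xiulan ∩ Hiro ∩ Grace ∩ Keanu ∩ Dmitri: 15:50-17:30, 17:35-20:10.
Summing the common windows: 100 + 155 = 255 minutes.

255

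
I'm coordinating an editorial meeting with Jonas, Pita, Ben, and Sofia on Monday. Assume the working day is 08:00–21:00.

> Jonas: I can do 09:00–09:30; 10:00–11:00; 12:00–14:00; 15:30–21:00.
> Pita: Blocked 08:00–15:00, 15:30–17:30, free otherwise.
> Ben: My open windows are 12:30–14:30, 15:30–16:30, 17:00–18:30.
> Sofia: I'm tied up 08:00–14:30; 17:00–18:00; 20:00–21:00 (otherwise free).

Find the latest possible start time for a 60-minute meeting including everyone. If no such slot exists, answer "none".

Jonas free: 09:00-09:30, 10:00-11:00, 12:00-14:00, 15:30-21:00.
Pita free: 15:00-15:30, 17:30-21:00 (invert busy blocks within the working day).
Ben free: 12:30-14:30, 15:30-16:30, 17:00-18:30.
Sofia free: 14:30-17:00, 18:00-20:00 (invert busy blocks within the working day).
Jonas ∩ Pita: 17:30-21:00.
Jonas ∩ Pita ∩ Ben: 17:30-18:30.
Jonas ∩ Pita ∩ Ben ∩ Sofia: 18:00-18:30.
Those are the intersection windows.
No common window is at least 60 minutes long.

none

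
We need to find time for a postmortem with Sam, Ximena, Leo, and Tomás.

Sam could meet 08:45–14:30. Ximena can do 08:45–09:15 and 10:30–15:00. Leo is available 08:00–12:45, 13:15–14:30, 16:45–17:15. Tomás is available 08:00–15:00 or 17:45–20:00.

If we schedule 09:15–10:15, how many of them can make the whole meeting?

3

Sam, Leo, and Tomás can make the full 09:15-10:15 slot — that's 3.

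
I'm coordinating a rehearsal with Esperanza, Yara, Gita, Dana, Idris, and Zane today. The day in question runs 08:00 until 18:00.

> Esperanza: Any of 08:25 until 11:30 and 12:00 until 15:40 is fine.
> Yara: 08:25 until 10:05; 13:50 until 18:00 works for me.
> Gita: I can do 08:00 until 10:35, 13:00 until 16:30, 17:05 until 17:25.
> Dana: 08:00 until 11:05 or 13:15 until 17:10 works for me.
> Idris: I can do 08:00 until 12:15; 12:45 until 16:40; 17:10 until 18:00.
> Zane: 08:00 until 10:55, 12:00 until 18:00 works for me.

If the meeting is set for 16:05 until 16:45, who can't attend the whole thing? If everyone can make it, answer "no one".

Esperanza: not fully free for 16:05-16:45. Yara: free for 16:05-16:45. Gita: not fully free for 16:05-16:45. Dana: free for 16:05-16:45. Idris: not fully free for 16:05-16:45. Zane: free for 16:05-16:45.

Esperanza, Gita, Idris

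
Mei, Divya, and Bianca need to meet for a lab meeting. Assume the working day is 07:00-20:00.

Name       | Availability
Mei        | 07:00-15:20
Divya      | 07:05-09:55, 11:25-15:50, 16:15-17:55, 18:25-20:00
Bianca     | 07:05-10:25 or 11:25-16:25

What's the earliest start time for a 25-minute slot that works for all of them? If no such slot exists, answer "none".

Mei ∩ Divya: 07:05-09:55, 11:25-15:20.
Mei ∩ Divya ∩ Bianca: 07:05-09:55, 11:25-15:20.
So the common availability across everyone is 07:05-09:55, 11:25-15:20.
The first common window of at least 25 minutes is 07:05-09:55, so the earliest start is 07:05.

07:05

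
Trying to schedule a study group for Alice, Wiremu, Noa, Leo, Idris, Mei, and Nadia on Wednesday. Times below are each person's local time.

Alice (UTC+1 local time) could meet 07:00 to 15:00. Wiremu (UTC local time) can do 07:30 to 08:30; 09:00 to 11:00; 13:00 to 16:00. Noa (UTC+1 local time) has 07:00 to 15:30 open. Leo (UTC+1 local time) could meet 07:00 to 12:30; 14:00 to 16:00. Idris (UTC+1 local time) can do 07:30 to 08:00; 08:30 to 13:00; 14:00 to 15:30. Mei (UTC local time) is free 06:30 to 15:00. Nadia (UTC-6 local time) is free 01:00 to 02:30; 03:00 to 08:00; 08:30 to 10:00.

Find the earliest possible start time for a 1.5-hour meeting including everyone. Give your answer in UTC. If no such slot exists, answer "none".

Alice in UTC: 06:00-14:00 (subtract 1h to convert from UTC+1).
Wiremu in UTC: 07:30-08:30, 09:00-11:00, 13:00-16:00.
Noa in UTC: 06:00-14:30 (subtract 1h to convert from UTC+1).
Leo in UTC: 06:00-11:30, 13:00-15:00 (subtract 1h to convert from UTC+1).
Idris in UTC: 06:30-07:00, 07:30-12:00, 13:00-14:30 (subtract 1h to convert from UTC+1).
Mei in UTC: 06:30-15:00.
Nadia in UTC: 07:00-08:30, 09:00-14:00, 14:30-16:00 (add 6h to convert from UTC-6).
Alice ∩ Wiremu: 07:30-08:30, 09:00-11:00, 13:00-14:00.
Alice ∩ Wiremu ∩ Noa: 07:30-08:30, 09:00-11:00, 13:00-14:00.
Alice ∩ Wiremu ∩ Noa ∩ Leo: 07:30-08:30, 09:00-11:00, 13:00-14:00.
Alice ∩ Wiremu ∩ Noa ∩ Leo ∩ Idris: 07:30-08:30, 09:00-11:00, 13:00-14:00.
Alice ∩ Wiremu ∩ Noa ∩ Leo ∩ Idris ∩ Mei: 07:30-08:30, 09:00-11:00, 13:00-14:00.
Alice ∩ Wiremu ∩ Noa ∩ Leo ∩ Idris ∩ Mei ∩ Nadia: 07:30-08:30, 09:00-11:00, 13:00-14:00.
The first common window of at least 90 minutes is 09:00-11:00, so the earliest start is 09:00.

09:00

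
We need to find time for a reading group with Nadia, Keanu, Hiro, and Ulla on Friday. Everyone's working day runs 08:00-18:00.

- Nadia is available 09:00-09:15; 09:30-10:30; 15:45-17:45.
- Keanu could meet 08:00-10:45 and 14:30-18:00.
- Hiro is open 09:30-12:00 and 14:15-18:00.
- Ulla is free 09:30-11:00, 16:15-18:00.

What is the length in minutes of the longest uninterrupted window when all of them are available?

90

Nadia ∩ Keanu: 09:00-09:15, 09:30-10:30, 15:45-17:45.
Nadia ∩ Keanu ∩ Hiro: 09:30-10:30, 15:45-17:45.
Nadia ∩ Keanu ∩ Hiro ∩ Ulla: 09:30-10:30, 16:15-17:45.
The longest is 16:15-17:45 at 90 minutes.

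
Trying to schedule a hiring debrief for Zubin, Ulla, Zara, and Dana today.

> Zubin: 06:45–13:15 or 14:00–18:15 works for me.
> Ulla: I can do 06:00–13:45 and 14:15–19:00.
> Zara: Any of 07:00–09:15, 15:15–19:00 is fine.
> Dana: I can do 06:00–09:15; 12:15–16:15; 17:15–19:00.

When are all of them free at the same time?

07:00-09:15, 15:15-16:15, 17:15-18:15

Zubin ∩ Ulla: 06:45-13:15, 14:15-18:15.
Zubin ∩ Ulla ∩ Zara: 07:00-09:15, 15:15-18:15.
Zubin ∩ Ulla ∩ Zara ∩ Dana: 07:00-09:15, 15:15-16:15, 17:15-18:15.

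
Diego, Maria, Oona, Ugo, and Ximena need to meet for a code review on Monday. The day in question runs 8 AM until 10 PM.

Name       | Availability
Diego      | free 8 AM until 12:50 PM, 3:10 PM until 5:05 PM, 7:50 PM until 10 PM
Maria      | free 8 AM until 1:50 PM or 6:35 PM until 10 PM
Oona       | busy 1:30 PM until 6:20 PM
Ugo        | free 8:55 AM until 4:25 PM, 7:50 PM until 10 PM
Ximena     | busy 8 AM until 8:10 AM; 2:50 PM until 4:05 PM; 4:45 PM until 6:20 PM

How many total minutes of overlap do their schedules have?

Diego free: 08:00-12:50, 15:10-17:05, 19:50-22:00.
Maria free: 08:00-13:50, 18:35-22:00.
Oona free: 08:00-13:30, 18:20-22:00 (invert busy blocks within the working day).
Ugo free: 08:55-16:25, 19:50-22:00.
Ximena free: 08:10-14:50, 16:05-16:45, 18:20-22:00 (invert busy blocks within the working day).
Diego ∩ Maria: 08:00-12:50, 19:50-22:00.
Diego ∩ Maria ∩ Oona: 08:00-12:50, 19:50-22:00.
Diego ∩ Maria ∩ Oona ∩ Ugo: 08:55-12:50, 19:50-22:00.
Diego ∩ Maria ∩ Oona ∩ Ugo ∩ Ximena: 08:55-12:50, 19:50-22:00.
So the common availability across everyone is 08:55-12:50, 19:50-22:00.
Summing the common windows: 235 + 130 = 365 minutes.

365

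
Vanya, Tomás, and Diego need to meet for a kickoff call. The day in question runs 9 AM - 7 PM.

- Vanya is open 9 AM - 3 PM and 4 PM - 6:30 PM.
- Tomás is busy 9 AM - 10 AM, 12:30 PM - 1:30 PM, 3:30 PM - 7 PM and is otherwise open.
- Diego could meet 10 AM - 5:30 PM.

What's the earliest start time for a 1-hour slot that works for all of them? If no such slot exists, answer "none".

Vanya free: 09:00-15:00, 16:00-18:30.
Tomás free: 10:00-12:30, 13:30-15:30 (invert busy blocks within the working day).
Diego free: 10:00-17:30.
Vanya ∩ Tomás: 10:00-12:30, 13:30-15:00.
Vanya ∩ Tomás ∩ Diego: 10:00-12:30, 13:30-15:00.
Those are the intersection windows.
The first common window of at least 60 minutes is 10:00-12:30, so the earliest start is 10:00.

10:00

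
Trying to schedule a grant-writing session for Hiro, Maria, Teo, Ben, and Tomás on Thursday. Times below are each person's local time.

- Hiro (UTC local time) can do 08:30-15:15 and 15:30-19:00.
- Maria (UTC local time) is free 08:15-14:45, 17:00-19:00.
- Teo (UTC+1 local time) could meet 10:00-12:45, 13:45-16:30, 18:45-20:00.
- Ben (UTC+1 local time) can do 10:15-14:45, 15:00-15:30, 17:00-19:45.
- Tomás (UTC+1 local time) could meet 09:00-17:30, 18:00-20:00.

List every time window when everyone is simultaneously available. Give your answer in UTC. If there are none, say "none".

09:15-11:45, 12:45-13:45, 14:00-14:30, 17:45-18:45

Hiro in UTC: 08:30-15:15, 15:30-19:00.
Maria in UTC: 08:15-14:45, 17:00-19:00.
Teo in UTC: 09:00-11:45, 12:45-15:30, 17:45-19:00 (subtract 1h to convert from UTC+1).
Ben in UTC: 09:15-13:45, 14:00-14:30, 16:00-18:45 (subtract 1h to convert from UTC+1).
Tomás in UTC: 08:00-16:30, 17:00-19:00 (subtract 1h to convert from UTC+1).
Hiro ∩ Maria: 08:30-14:45, 17:00-19:00.
Hiro ∩ Maria ∩ Teo: 09:00-11:45, 12:45-14:45, 17:45-19:00.
Hiro ∩ Maria ∩ Teo ∩ Ben: 09:15-11:45, 12:45-13:45, 14:00-14:30, 17:45-18:45.
Hiro ∩ Maria ∩ Teo ∩ Ben ∩ Tomás: 09:15-11:45, 12:45-13:45, 14:00-14:30, 17:45-18:45.
So the common availability across everyone is 09:15-11:45, 12:45-13:45, 14:00-14:30, 17:45-18:45.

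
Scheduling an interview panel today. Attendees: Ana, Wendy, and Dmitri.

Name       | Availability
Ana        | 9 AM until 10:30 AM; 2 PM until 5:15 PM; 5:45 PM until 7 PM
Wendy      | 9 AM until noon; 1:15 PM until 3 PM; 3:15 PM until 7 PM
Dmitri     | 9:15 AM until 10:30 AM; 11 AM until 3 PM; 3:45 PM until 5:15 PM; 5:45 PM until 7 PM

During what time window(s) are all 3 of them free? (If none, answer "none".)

09:15-10:30, 14:00-15:00, 15:45-17:15, 17:45-19:00

Ana ∩ Wendy: 09:00-10:30, 14:00-15:00, 15:15-17:15, 17:45-19:00.
Ana ∩ Wendy ∩ Dmitri: 09:15-10:30, 14:00-15:00, 15:45-17:15, 17:45-19:00.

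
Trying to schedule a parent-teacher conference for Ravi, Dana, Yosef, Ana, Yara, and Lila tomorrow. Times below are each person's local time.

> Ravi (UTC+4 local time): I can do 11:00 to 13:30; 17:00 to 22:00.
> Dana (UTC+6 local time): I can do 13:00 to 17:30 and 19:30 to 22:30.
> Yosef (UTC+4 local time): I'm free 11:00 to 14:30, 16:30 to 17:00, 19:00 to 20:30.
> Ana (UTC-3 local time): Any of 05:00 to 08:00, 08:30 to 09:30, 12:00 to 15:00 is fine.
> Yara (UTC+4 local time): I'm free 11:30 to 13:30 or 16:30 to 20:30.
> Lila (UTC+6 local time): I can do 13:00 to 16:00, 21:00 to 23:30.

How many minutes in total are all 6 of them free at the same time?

Ravi in UTC: 07:00-09:30, 13:00-18:00 (subtract 4h to convert from UTC+4).
Dana in UTC: 07:00-11:30, 13:30-16:30 (subtract 6h to convert from UTC+6).
Yosef in UTC: 07:00-10:30, 12:30-13:00, 15:00-16:30 (subtract 4h to convert from UTC+4).
Ana in UTC: 08:00-11:00, 11:30-12:30, 15:00-18:00 (add 3h to convert from UTC-3).
Yara in UTC: 07:30-09:30, 12:30-16:30 (subtract 4h to convert from UTC+4).
Lila in UTC: 07:00-10:00, 15:00-17:30 (subtract 6h to convert from UTC+6).
Ravi ∩ Dana: 07:00-09:30, 13:30-16:30.
Ravi ∩ Dana ∩ Yosef: 07:00-09:30, 15:00-16:30.
Ravi ∩ Dana ∩ Yosef ∩ Ana: 08:00-09:30, 15:00-16:30.
Ravi ∩ Dana ∩ Yosef ∩ Ana ∩ Yara: 08:00-09:30, 15:00-16:30.
Ravi ∩ Dana ∩ Yosef ∩ Ana ∩ Yara ∩ Lila: 08:00-09:30, 15:00-16:30.
Summing the common windows: 90 + 90 = 180 minutes.

180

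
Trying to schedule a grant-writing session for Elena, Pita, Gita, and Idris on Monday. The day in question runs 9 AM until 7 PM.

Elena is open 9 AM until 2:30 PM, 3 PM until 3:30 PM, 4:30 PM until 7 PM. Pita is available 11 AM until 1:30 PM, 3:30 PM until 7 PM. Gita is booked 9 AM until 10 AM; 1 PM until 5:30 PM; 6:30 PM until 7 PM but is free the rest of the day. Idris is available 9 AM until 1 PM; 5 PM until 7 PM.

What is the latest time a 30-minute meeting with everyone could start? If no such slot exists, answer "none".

Elena free: 09:00-14:30, 15:00-15:30, 16:30-19:00.
Pita free: 11:00-13:30, 15:30-19:00.
Gita free: 10:00-13:00, 17:30-18:30 (invert busy blocks within the working day).
Idris free: 09:00-13:00, 17:00-19:00.
Elena ∩ Pita: 11:00-13:30, 16:30-19:00.
Elena ∩ Pita ∩ Gita: 11:00-13:00, 17:30-18:30.
Elena ∩ Pita ∩ Gita ∩ Idris: 11:00-13:00, 17:30-18:30.
The last common window of at least 30 minutes is 17:30-18:30; a 30-minute meeting can start as late as 18:00 and still end by 18:30.

18:00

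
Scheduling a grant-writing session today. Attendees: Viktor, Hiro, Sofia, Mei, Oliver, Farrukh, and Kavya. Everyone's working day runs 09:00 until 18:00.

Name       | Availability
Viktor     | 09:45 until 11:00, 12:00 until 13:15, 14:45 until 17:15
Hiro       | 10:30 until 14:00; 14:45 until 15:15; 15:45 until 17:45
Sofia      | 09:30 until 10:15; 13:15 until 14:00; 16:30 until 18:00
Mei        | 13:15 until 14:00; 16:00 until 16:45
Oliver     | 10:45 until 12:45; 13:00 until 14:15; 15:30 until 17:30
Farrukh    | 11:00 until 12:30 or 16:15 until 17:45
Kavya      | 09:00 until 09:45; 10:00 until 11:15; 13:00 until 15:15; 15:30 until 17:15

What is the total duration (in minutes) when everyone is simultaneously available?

15

Viktor ∩ Hiro: 10:30-11:00, 12:00-13:15, 14:45-15:15, 15:45-17:15.
Viktor ∩ Hiro ∩ Sofia: 16:30-17:15.
Viktor ∩ Hiro ∩ Sofia ∩ Mei: 16:30-16:45.
Viktor ∩ Hiro ∩ Sofia ∩ Mei ∩ Oliver: 16:30-16:45.
Viktor ∩ Hiro ∩ Sofia ∩ Mei ∩ Oliver ∩ Farrukh: 16:30-16:45.
Viktor ∩ Hiro ∩ Sofia ∩ Mei ∩ Oliver ∩ Farrukh ∩ Kavya: 16:30-16:45.
That's a single block of 15 minutes.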